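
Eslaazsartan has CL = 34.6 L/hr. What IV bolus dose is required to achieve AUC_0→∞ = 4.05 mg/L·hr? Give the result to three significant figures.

Dose = 140 mg

Dose_iv = CL × AUC_0→∞
     = 34.6 × 4.05 = 140.13 mg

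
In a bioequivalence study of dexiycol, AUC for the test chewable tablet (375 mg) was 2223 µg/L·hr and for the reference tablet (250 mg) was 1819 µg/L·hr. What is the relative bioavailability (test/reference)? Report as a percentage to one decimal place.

F_rel = (AUC_test/D_test) / (AUC_ref/D_ref)
      = (2223/375) / (1819/250)
      = 5.928 / 7.276 = 0.8147 = 81.47%

F_rel = 81.5%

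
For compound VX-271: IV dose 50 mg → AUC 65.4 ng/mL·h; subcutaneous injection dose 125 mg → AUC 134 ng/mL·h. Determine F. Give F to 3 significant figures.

F = 0.820

F = (AUC_ev / D_ev) / (AUC_iv / D_iv)
  = (134/125) / (65.4/50)
  = 1.072 / 1.308 = 0.8196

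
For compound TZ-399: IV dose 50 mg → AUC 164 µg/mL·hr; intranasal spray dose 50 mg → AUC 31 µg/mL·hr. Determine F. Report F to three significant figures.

F = (AUC_ev / D_ev) / (AUC_iv / D_iv)
  = (31/50) / (164/50)
  = 0.62 / 3.28 = 0.1890

F = 0.189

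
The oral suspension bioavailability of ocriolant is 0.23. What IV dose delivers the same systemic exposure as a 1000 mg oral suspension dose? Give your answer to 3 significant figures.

Systemic exposure from an extravascular dose = F × D_ev, so the equivalent IV dose is F × D_ev.
D_iv = F × D_ev = 0.23 × 1000 = 230 mg

D_iv = 230 mg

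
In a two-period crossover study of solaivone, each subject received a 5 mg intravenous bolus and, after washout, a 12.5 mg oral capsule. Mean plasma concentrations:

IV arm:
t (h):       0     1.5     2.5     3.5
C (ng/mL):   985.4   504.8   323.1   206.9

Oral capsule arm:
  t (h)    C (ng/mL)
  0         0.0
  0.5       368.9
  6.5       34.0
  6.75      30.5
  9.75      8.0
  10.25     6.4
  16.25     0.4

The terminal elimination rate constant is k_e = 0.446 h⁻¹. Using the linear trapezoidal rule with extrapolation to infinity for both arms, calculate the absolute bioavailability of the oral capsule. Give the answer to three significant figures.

Trapezoidal AUC_0→3.5 (IV):
  [0→1.5]: (985.4+504.8)/2 × 1.5 = 1117.65
  [1.5→2.5]: (504.8+323.1)/2 × 1 = 413.95
  [2.5→3.5]: (323.1+206.9)/2 × 1 = 265.0
  Sum = 1796.6 ng/mL·h
IV tail: 206.9/0.446 = 463.901; AUC_iv,0→∞ = 1796.6 + 463.901 = 2260.501 ng/mL·h
Trapezoidal AUC_0→16.25 (oral capsule):
  [0→0.5]: (0.0+368.9)/2 × 0.5 = 92.225
  [0.5→6.5]: (368.9+34.0)/2 × 6 = 1208.7
  [6.5→6.75]: (34.0+30.5)/2 × 0.25 = 8.0625
  [6.75→9.75]: (30.5+8.0)/2 × 3 = 57.75
  [9.75→10.25]: (8.0+6.4)/2 × 0.5 = 3.6
  [10.25→16.25]: (6.4+0.4)/2 × 6 = 20.4
  Sum = 1390.7375 ng/mL·h
oral capsule tail: 0.4/0.446 = 0.897; AUC_ev,0→∞ = 1390.7375 + 0.897 = 1391.6345 ng/mL·h
F = (AUC_ev/D_ev)/(AUC_iv/D_iv) = (1391.6345/12.5)/(2260.501/5) = 111.33076/452.1002 = 0.2463

F = 0.246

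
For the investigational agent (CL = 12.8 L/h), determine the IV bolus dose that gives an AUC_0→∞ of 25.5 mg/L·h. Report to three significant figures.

Dose = 326 mg

Dose_iv = CL × AUC_0→∞
     = 12.8 × 25.5 = 326.4 mg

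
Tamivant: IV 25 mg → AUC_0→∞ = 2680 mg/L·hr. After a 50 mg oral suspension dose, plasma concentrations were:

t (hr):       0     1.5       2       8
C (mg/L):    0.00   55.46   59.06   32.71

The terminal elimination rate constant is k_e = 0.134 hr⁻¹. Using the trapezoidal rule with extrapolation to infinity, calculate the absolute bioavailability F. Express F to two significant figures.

Trapezoidal AUC_0→8 (oral suspension):
  [0→1.5]: (0.00+55.46)/2 × 1.5 = 41.595
  [1.5→2]: (55.46+59.06)/2 × 0.5 = 28.63
  [2→8]: (59.06+32.71)/2 × 6 = 275.31
  Sum = 345.535 mg/L·hr
Tail: C_last/k_e = 32.71/0.134 = 244.104
AUC_0→∞ (oral suspension) = 345.535 + 244.104 = 589.639 mg/L·hr
F = (AUC_ev/D_ev)/(AUC_iv/D_iv) = (589.639/50)/(2680/25) = 11.79278/107.2 = 0.1100

F = 0.11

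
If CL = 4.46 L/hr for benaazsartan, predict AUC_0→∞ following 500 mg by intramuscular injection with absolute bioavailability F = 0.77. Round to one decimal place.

AUC = 86.3 mg/L·hr

AUC_0→∞ = F × Dose / CL
        = 0.77 × 500 / 4.46 = 86.3229 mg/L·hr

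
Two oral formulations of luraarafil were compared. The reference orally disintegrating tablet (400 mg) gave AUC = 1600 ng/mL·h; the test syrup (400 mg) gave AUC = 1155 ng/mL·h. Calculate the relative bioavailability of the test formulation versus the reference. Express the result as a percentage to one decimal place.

F_rel = (AUC_test/D_test) / (AUC_ref/D_ref)
      = (1155/400) / (1600/400)
      = 2.8875 / 4 = 0.7219 = 72.19%

F_rel = 72.2%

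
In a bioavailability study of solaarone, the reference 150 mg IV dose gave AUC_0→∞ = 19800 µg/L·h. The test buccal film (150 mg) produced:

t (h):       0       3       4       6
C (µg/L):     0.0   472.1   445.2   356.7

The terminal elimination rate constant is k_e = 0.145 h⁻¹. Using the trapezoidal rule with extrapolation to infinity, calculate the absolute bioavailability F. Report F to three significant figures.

F = 0.224

Trapezoidal AUC_0→6 (buccal film):
  [0→3]: (0.0+472.1)/2 × 3 = 708.15
  [3→4]: (472.1+445.2)/2 × 1 = 458.65
  [4→6]: (445.2+356.7)/2 × 2 = 801.9
  Sum = 1968.7 µg/L·h
Tail: C_last/k_e = 356.7/0.145 = 2460.000
AUC_0→∞ (buccal film) = 1968.7 + 2460.000 = 4428.7 µg/L·h
F = (AUC_ev/D_ev)/(AUC_iv/D_iv) = (4428.7/150)/(19800/150) = 29.5247/132 = 0.2237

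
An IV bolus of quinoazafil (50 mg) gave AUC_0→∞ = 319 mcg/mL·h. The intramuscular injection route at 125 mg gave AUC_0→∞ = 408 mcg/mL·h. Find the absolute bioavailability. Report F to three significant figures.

F = (AUC_ev / D_ev) / (AUC_iv / D_iv)
  = (408/125) / (319/50)
  = 3.264 / 6.38 = 0.5116

F = 0.512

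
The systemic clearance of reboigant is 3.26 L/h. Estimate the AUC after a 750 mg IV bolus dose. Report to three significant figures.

AUC = 230 mg/L·h

AUC_0→∞ = Dose_iv / CL
        = 750 / 3.26 = 230.061 mg/L·h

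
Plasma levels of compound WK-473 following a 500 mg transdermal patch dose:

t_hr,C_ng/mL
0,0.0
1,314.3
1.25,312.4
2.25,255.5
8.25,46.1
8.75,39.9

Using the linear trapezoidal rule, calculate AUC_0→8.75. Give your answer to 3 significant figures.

AUC = 1450 ng/mL·hr

Trapezoidal AUC_0→8.75:
  [0→1]: (0.0+314.3)/2 × 1 = 157.15
  [1→1.25]: (314.3+312.4)/2 × 0.25 = 78.3375
  [1.25→2.25]: (312.4+255.5)/2 × 1 = 283.95
  [2.25→8.25]: (255.5+46.1)/2 × 6 = 904.8
  [8.25→8.75]: (46.1+39.9)/2 × 0.5 = 21.5
  Sum = 1445.7375 ng/mL·hr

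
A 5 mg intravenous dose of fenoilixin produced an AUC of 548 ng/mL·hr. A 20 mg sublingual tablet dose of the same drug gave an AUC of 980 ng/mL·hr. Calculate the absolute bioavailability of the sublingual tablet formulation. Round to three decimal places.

F = 0.447

F = (AUC_ev / D_ev) / (AUC_iv / D_iv)
  = (980/20) / (548/5)
  = 49 / 109.6 = 0.4471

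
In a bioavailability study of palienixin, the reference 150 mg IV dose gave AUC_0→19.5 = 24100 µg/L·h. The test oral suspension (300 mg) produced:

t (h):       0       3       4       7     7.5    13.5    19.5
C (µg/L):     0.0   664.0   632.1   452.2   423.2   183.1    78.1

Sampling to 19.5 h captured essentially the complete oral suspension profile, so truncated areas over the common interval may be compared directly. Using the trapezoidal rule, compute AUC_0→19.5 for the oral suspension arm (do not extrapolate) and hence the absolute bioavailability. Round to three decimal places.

Trapezoidal AUC_0→19.5 (oral suspension):
  [0→3]: (0.0+664.0)/2 × 3 = 996.0
  [3→4]: (664.0+632.1)/2 × 1 = 648.05
  [4→7]: (632.1+452.2)/2 × 3 = 1626.45
  [7→7.5]: (452.2+423.2)/2 × 0.5 = 218.85
  [7.5→13.5]: (423.2+183.1)/2 × 6 = 1818.9
  [13.5→19.5]: (183.1+78.1)/2 × 6 = 783.6
  Sum = 6091.85 µg/L·h
F = (AUC_ev/D_ev)/(AUC_iv/D_iv) = (6091.85/300)/(24100/150) = 20.3062/160.667 = 0.1264

F = 0.126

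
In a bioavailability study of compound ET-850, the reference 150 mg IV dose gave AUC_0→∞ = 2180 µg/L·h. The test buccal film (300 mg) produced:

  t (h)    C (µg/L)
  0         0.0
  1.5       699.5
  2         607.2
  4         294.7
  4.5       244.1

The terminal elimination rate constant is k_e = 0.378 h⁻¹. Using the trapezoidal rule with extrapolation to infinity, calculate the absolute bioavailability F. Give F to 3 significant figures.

F = 0.581

Trapezoidal AUC_0→4.5 (buccal film):
  [0→1.5]: (0.0+699.5)/2 × 1.5 = 524.625
  [1.5→2]: (699.5+607.2)/2 × 0.5 = 326.675
  [2→4]: (607.2+294.7)/2 × 2 = 901.9
  [4→4.5]: (294.7+244.1)/2 × 0.5 = 134.7
  Sum = 1887.9 µg/L·h
Tail: C_last/k_e = 244.1/0.378 = 645.767
AUC_0→∞ (buccal film) = 1887.9 + 645.767 = 2533.667 µg/L·h
F = (AUC_ev/D_ev)/(AUC_iv/D_iv) = (2533.667/300)/(2180/150) = 8.44556/14.5333 = 0.5811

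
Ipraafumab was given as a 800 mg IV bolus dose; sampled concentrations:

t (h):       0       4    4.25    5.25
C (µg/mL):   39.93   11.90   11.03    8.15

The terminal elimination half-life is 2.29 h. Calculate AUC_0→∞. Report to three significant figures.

Trapezoidal AUC_0→5.25:
  [0→4]: (39.93+11.90)/2 × 4 = 103.66
  [4→4.25]: (11.90+11.03)/2 × 0.25 = 2.86625
  [4.25→5.25]: (11.03+8.15)/2 × 1 = 9.59
  Sum = 116.11625 µg/mL·h
k_e = ln2 / t½ = 0.693147 / 2.29 = 0.3027 h^-1
Extrapolated tail: C_last / k_e = 8.15 / 0.3027 = 26.924
AUC_0→∞ = 116.11625 + 26.924 = 143.04025 µg/mL·h

AUC = 143 µg/mL·h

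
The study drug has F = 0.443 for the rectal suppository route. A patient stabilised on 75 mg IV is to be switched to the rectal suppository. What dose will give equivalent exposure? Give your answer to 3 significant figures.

For equal systemic exposure: F × D_ev = D_iv
D_ev = D_iv / F = 75 / 0.443 = 169.3 mg

D_rectal = 169 mg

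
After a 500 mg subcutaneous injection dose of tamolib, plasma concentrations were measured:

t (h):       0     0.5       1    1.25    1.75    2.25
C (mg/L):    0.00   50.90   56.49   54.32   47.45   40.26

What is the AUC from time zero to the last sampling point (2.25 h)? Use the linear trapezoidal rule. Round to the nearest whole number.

AUC = 101 mg/L·h

Trapezoidal AUC_0→2.25:
  [0→0.5]: (0.00+50.90)/2 × 0.5 = 12.725
  [0.5→1]: (50.90+56.49)/2 × 0.5 = 26.8475
  [1→1.25]: (56.49+54.32)/2 × 0.25 = 13.85125
  [1.25→1.75]: (54.32+47.45)/2 × 0.5 = 25.4425
  [1.75→2.25]: (47.45+40.26)/2 × 0.5 = 21.9275
  Sum = 100.79375 mg/L·h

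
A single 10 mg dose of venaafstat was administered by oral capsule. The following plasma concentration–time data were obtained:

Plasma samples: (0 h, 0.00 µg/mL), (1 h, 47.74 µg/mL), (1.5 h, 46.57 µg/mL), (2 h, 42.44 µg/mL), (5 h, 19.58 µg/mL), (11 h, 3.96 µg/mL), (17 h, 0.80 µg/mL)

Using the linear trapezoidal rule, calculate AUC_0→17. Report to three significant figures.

AUC = 248 µg/mL·h

Trapezoidal AUC_0→17:
  [0→1]: (0.00+47.74)/2 × 1 = 23.87
  [1→1.5]: (47.74+46.57)/2 × 0.5 = 23.5775
  [1.5→2]: (46.57+42.44)/2 × 0.5 = 22.2525
  [2→5]: (42.44+19.58)/2 × 3 = 93.03
  [5→11]: (19.58+3.96)/2 × 6 = 70.62
  [11→17]: (3.96+0.80)/2 × 6 = 14.28
  Sum = 247.63 µg/mL·h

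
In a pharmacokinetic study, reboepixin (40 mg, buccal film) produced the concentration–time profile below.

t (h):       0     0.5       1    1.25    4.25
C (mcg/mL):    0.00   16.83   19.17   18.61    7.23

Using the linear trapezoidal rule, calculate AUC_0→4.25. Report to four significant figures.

Trapezoidal AUC_0→4.25:
  [0→0.5]: (0.00+16.83)/2 × 0.5 = 4.2075
  [0.5→1]: (16.83+19.17)/2 × 0.5 = 9.0
  [1→1.25]: (19.17+18.61)/2 × 0.25 = 4.7225
  [1.25→4.25]: (18.61+7.23)/2 × 3 = 38.76
  Sum = 56.69 mcg/mL·h

AUC = 56.69 mcg/mL·h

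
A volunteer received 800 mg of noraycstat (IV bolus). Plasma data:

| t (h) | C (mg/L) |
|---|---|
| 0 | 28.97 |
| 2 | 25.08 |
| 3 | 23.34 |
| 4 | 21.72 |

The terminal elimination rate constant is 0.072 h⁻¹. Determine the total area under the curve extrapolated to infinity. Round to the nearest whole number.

AUC = 402 mg/L·h

Trapezoidal AUC_0→4:
  [0→2]: (28.97+25.08)/2 × 2 = 54.05
  [2→3]: (25.08+23.34)/2 × 1 = 24.21
  [3→4]: (23.34+21.72)/2 × 1 = 22.53
  Sum = 100.79 mg/L·h
Extrapolated tail: C_last / k_e = 21.72 / 0.072 = 301.667
AUC_0→∞ = 100.79 + 301.667 = 402.457 mg/L·h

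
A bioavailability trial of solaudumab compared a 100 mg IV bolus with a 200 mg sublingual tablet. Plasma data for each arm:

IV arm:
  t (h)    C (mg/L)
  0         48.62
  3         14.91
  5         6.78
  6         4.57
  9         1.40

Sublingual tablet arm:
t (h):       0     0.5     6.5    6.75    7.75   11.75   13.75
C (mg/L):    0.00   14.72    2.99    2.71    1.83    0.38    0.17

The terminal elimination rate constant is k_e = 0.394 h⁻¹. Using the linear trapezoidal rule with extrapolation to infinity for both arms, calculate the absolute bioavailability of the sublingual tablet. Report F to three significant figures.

Trapezoidal AUC_0→9 (IV):
  [0→3]: (48.62+14.91)/2 × 3 = 95.295
  [3→5]: (14.91+6.78)/2 × 2 = 21.69
  [5→6]: (6.78+4.57)/2 × 1 = 5.675
  [6→9]: (4.57+1.40)/2 × 3 = 8.955
  Sum = 131.615 mg/L·h
IV tail: 1.40/0.394 = 3.553; AUC_iv,0→∞ = 131.615 + 3.553 = 135.168 mg/L·h
Trapezoidal AUC_0→13.75 (sublingual tablet):
  [0→0.5]: (0.00+14.72)/2 × 0.5 = 3.68
  [0.5→6.5]: (14.72+2.99)/2 × 6 = 53.13
  [6.5→6.75]: (2.99+2.71)/2 × 0.25 = 0.7125
  [6.75→7.75]: (2.71+1.83)/2 × 1 = 2.27
  [7.75→11.75]: (1.83+0.38)/2 × 4 = 4.42
  [11.75→13.75]: (0.38+0.17)/2 × 2 = 0.55
  Sum = 64.7625 mg/L·h
sublingual tablet tail: 0.17/0.394 = 0.431; AUC_ev,0→∞ = 64.7625 + 0.431 = 65.1935 mg/L·h
F = (AUC_ev/D_ev)/(AUC_iv/D_iv) = (65.1935/200)/(135.168/100) = 0.3259675/1.35168 = 0.2412

F = 0.241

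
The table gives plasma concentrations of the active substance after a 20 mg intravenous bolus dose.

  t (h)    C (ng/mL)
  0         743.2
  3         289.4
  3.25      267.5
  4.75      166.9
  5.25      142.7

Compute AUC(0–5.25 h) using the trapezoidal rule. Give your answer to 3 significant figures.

AUC = 2020 ng/mL·h

Trapezoidal AUC_0→5.25:
  [0→3]: (743.2+289.4)/2 × 3 = 1548.9
  [3→3.25]: (289.4+267.5)/2 × 0.25 = 69.6125
  [3.25→4.75]: (267.5+166.9)/2 × 1.5 = 325.8
  [4.75→5.25]: (166.9+142.7)/2 × 0.5 = 77.4
  Sum = 2021.7125 ng/mL·h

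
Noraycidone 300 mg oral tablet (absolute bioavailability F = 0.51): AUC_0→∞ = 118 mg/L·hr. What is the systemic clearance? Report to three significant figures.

CL = 1.30 L/hr

CL = F × Dose / AUC_0→∞
   = 0.51 × 300 / 118 = 1.29661 L/hr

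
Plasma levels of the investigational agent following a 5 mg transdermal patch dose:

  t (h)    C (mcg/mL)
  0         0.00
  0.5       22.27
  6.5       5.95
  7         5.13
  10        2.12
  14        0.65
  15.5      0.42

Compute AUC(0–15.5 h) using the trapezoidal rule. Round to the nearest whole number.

AUC = 110 mcg/mL·h

Trapezoidal AUC_0→15.5:
  [0→0.5]: (0.00+22.27)/2 × 0.5 = 5.5675
  [0.5→6.5]: (22.27+5.95)/2 × 6 = 84.66
  [6.5→7]: (5.95+5.13)/2 × 0.5 = 2.77
  [7→10]: (5.13+2.12)/2 × 3 = 10.875
  [10→14]: (2.12+0.65)/2 × 4 = 5.54
  [14→15.5]: (0.65+0.42)/2 × 1.5 = 0.8025
  Sum = 110.215 mcg/mL·h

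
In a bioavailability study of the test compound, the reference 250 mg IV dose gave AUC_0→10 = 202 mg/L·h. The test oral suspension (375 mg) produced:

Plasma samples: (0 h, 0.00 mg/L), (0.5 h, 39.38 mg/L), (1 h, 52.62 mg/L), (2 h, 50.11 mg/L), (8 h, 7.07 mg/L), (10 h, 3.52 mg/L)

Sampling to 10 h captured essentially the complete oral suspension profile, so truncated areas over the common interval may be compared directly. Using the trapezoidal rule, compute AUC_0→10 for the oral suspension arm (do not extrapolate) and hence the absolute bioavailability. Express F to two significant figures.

Trapezoidal AUC_0→10 (oral suspension):
  [0→0.5]: (0.00+39.38)/2 × 0.5 = 9.845
  [0.5→1]: (39.38+52.62)/2 × 0.5 = 23.0
  [1→2]: (52.62+50.11)/2 × 1 = 51.365
  [2→8]: (50.11+7.07)/2 × 6 = 171.54
  [8→10]: (7.07+3.52)/2 × 2 = 10.59
  Sum = 266.34 mg/L·h
F = (AUC_ev/D_ev)/(AUC_iv/D_iv) = (266.34/375)/(202/250) = 0.71024/0.808 = 0.8790

F = 0.88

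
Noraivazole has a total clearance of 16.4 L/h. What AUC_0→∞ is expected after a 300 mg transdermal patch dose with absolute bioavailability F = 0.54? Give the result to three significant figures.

AUC = 9.88 mg/L·h

AUC_0→∞ = F × Dose / CL
        = 0.54 × 300 / 16.4 = 9.87805 mg/L·h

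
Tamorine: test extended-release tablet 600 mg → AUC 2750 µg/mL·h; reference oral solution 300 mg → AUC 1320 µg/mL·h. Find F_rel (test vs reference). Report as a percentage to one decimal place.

F_rel = 104.2%

F_rel = (AUC_test/D_test) / (AUC_ref/D_ref)
      = (2750/600) / (1320/300)
      = 4.58333 / 4.4 = 1.0417 = 104.17%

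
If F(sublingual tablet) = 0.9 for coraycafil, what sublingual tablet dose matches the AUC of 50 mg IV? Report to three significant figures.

D_sublingual = 55.6 mg

For equal systemic exposure: F × D_ev = D_iv
D_ev = D_iv / F = 50 / 0.9 = 55.5556 mg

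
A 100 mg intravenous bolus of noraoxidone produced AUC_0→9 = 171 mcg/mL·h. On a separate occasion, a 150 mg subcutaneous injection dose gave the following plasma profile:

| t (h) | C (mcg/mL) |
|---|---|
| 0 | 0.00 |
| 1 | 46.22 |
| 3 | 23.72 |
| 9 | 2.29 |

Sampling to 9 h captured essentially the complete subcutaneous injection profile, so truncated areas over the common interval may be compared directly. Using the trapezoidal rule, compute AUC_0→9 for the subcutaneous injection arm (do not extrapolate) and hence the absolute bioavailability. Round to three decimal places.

Trapezoidal AUC_0→9 (subcutaneous injection):
  [0→1]: (0.00+46.22)/2 × 1 = 23.11
  [1→3]: (46.22+23.72)/2 × 2 = 69.94
  [3→9]: (23.72+2.29)/2 × 6 = 78.03
  Sum = 171.08 mcg/mL·h
F = (AUC_ev/D_ev)/(AUC_iv/D_iv) = (171.08/150)/(171/100) = 1.14053/1.71 = 0.6670

F = 0.667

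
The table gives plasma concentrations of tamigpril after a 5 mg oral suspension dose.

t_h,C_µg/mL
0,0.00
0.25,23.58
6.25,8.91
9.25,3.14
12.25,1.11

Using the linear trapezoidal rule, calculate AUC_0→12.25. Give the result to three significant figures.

Trapezoidal AUC_0→12.25:
  [0→0.25]: (0.00+23.58)/2 × 0.25 = 2.9475
  [0.25→6.25]: (23.58+8.91)/2 × 6 = 97.47
  [6.25→9.25]: (8.91+3.14)/2 × 3 = 18.075
  [9.25→12.25]: (3.14+1.11)/2 × 3 = 6.375
  Sum = 124.8675 µg/mL·h

AUC = 125 µg/mL·h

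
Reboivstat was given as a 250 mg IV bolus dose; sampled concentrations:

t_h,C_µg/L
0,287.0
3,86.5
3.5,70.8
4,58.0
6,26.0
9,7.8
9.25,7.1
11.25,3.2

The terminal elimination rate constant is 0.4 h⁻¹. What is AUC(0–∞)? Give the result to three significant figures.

Trapezoidal AUC_0→11.25:
  [0→3]: (287.0+86.5)/2 × 3 = 560.25
  [3→3.5]: (86.5+70.8)/2 × 0.5 = 39.325
  [3.5→4]: (70.8+58.0)/2 × 0.5 = 32.2
  [4→6]: (58.0+26.0)/2 × 2 = 84.0
  [6→9]: (26.0+7.8)/2 × 3 = 50.7
  [9→9.25]: (7.8+7.1)/2 × 0.25 = 1.8625
  [9.25→11.25]: (7.1+3.2)/2 × 2 = 10.3
  Sum = 778.6375 µg/L·h
Extrapolated tail: C_last / k_e = 3.2 / 0.4 = 8.000
AUC_0→∞ = 778.6375 + 8.000 = 786.6375 µg/L·h

AUC = 787 µg/L·h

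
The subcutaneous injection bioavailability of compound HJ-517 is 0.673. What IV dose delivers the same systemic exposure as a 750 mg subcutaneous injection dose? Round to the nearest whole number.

D_iv = 505 mg

Systemic exposure from an extravascular dose = F × D_ev, so the equivalent IV dose is F × D_ev.
D_iv = F × D_ev = 0.673 × 750 = 504.75 mg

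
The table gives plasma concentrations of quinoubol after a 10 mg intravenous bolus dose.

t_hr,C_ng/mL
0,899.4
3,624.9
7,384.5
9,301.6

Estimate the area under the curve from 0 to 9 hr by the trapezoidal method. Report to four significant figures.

Trapezoidal AUC_0→9:
  [0→3]: (899.4+624.9)/2 × 3 = 2286.45
  [3→7]: (624.9+384.5)/2 × 4 = 2018.8
  [7→9]: (384.5+301.6)/2 × 2 = 686.1
  Sum = 4991.35 ng/mL·hr

AUC = 4991 ng/mL·hr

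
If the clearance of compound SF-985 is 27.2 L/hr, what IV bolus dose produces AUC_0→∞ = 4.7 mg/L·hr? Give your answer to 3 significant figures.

Dose_iv = CL × AUC_0→∞
     = 27.2 × 4.7 = 127.84 mg

Dose = 128 mg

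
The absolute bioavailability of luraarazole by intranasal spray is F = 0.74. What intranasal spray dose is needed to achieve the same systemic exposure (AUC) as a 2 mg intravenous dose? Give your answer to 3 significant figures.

D_intranasal = 2.70 mg

For equal systemic exposure: F × D_ev = D_iv
D_ev = D_iv / F = 2 / 0.74 = 2.7027 mg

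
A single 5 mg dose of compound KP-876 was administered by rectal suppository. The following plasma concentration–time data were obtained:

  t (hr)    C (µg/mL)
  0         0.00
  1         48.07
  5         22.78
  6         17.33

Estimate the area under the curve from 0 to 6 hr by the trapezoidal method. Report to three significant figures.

AUC = 186 µg/mL·hr

Trapezoidal AUC_0→6:
  [0→1]: (0.00+48.07)/2 × 1 = 24.035
  [1→5]: (48.07+22.78)/2 × 4 = 141.7
  [5→6]: (22.78+17.33)/2 × 1 = 20.055
  Sum = 185.79 µg/mL·hr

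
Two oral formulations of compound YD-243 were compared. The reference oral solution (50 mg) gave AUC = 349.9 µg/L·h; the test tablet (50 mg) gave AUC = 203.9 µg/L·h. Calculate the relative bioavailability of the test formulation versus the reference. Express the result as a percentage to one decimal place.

F_rel = 58.3%

F_rel = (AUC_test/D_test) / (AUC_ref/D_ref)
      = (203.9/50) / (349.9/50)
      = 4.078 / 6.998 = 0.5827 = 58.27%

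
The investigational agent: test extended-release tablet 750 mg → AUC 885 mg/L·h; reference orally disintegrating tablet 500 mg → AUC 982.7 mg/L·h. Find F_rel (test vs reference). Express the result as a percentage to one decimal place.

F_rel = (AUC_test/D_test) / (AUC_ref/D_ref)
      = (885/750) / (982.7/500)
      = 1.18 / 1.9654 = 0.6004 = 60.04%

F_rel = 60.0%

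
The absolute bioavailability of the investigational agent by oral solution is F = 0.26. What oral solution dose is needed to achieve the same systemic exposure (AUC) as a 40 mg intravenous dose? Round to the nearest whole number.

For equal systemic exposure: F × D_ev = D_iv
D_ev = D_iv / F = 40 / 0.26 = 153.846 mg

D_oral = 154 mg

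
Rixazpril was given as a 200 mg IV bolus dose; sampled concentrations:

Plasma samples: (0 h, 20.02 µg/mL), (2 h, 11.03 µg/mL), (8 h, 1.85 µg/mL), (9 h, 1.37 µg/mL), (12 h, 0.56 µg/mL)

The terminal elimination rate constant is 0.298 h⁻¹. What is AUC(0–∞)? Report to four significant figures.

Trapezoidal AUC_0→12:
  [0→2]: (20.02+11.03)/2 × 2 = 31.05
  [2→8]: (11.03+1.85)/2 × 6 = 38.64
  [8→9]: (1.85+1.37)/2 × 1 = 1.61
  [9→12]: (1.37+0.56)/2 × 3 = 2.895
  Sum = 74.195 µg/mL·h
Extrapolated tail: C_last / k_e = 0.56 / 0.298 = 1.879
AUC_0→∞ = 74.195 + 1.879 = 76.074 µg/mL·h

AUC = 76.07 µg/mL·h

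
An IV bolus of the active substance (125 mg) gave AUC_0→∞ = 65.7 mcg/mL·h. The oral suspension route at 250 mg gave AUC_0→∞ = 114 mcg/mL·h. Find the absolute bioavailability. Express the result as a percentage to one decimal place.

F = 86.8%

F = (AUC_ev / D_ev) / (AUC_iv / D_iv)
  = (114/250) / (65.7/125)
  = 0.456 / 0.5256 = 0.8676
  = 86.76%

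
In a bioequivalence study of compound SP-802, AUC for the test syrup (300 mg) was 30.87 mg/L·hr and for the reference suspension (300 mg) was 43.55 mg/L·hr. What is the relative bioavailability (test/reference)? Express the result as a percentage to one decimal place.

F_rel = (AUC_test/D_test) / (AUC_ref/D_ref)
      = (30.87/300) / (43.55/300)
      = 0.1029 / 0.145167 = 0.7088 = 70.88%

F_rel = 70.9%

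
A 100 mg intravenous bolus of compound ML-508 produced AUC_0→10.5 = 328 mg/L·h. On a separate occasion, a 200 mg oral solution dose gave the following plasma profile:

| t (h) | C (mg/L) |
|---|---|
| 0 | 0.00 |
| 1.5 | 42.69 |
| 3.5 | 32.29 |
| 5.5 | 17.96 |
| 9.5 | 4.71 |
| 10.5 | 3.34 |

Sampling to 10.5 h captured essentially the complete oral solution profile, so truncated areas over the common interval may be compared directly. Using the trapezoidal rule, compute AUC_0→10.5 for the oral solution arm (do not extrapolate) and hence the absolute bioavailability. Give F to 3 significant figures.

F = 0.315

Trapezoidal AUC_0→10.5 (oral solution):
  [0→1.5]: (0.00+42.69)/2 × 1.5 = 32.0175
  [1.5→3.5]: (42.69+32.29)/2 × 2 = 74.98
  [3.5→5.5]: (32.29+17.96)/2 × 2 = 50.25
  [5.5→9.5]: (17.96+4.71)/2 × 4 = 45.34
  [9.5→10.5]: (4.71+3.34)/2 × 1 = 4.025
  Sum = 206.6125 mg/L·h
F = (AUC_ev/D_ev)/(AUC_iv/D_iv) = (206.6125/200)/(328/100) = 1.0330625/3.28 = 0.3150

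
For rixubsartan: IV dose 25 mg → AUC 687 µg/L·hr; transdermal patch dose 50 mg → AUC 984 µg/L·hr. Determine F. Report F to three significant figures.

F = (AUC_ev / D_ev) / (AUC_iv / D_iv)
  = (984/50) / (687/25)
  = 19.68 / 27.48 = 0.7162

F = 0.716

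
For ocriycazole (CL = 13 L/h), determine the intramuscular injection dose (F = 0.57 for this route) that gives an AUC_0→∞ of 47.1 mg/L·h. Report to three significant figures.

Dose = 1070 mg

Dose = CL × AUC_0→∞ / F
     = 13 × 47.1 / 0.57 = 1074.21 mg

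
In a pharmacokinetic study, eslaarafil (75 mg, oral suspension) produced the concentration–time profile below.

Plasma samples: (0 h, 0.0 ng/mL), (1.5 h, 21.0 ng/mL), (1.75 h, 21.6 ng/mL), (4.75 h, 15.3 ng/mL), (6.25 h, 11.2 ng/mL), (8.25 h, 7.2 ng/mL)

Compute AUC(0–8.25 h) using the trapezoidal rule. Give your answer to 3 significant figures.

AUC = 115 ng/mL·h

Trapezoidal AUC_0→8.25:
  [0→1.5]: (0.0+21.0)/2 × 1.5 = 15.75
  [1.5→1.75]: (21.0+21.6)/2 × 0.25 = 5.325
  [1.75→4.75]: (21.6+15.3)/2 × 3 = 55.35
  [4.75→6.25]: (15.3+11.2)/2 × 1.5 = 19.875
  [6.25→8.25]: (11.2+7.2)/2 × 2 = 18.4
  Sum = 114.7 ng/mL·h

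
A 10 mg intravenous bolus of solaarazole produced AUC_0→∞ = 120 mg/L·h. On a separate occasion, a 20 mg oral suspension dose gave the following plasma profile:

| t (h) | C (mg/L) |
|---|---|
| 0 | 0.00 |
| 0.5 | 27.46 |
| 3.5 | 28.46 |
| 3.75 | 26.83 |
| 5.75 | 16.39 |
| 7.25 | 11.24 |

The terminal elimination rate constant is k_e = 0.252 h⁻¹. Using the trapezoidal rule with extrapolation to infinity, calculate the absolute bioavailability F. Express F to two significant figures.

Trapezoidal AUC_0→7.25 (oral suspension):
  [0→0.5]: (0.00+27.46)/2 × 0.5 = 6.865
  [0.5→3.5]: (27.46+28.46)/2 × 3 = 83.88
  [3.5→3.75]: (28.46+26.83)/2 × 0.25 = 6.91125
  [3.75→5.75]: (26.83+16.39)/2 × 2 = 43.22
  [5.75→7.25]: (16.39+11.24)/2 × 1.5 = 20.7225
  Sum = 161.59875 mg/L·h
Tail: C_last/k_e = 11.24/0.252 = 44.603
AUC_0→∞ (oral suspension) = 161.59875 + 44.603 = 206.20175 mg/L·h
F = (AUC_ev/D_ev)/(AUC_iv/D_iv) = (206.20175/20)/(120/10) = 10.3101/12 = 0.8592

F = 0.86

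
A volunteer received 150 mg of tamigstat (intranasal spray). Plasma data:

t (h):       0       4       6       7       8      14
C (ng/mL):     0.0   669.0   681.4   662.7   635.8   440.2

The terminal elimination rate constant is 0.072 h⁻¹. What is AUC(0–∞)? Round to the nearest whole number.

Trapezoidal AUC_0→14:
  [0→4]: (0.0+669.0)/2 × 4 = 1338.0
  [4→6]: (669.0+681.4)/2 × 2 = 1350.4
  [6→7]: (681.4+662.7)/2 × 1 = 672.05
  [7→8]: (662.7+635.8)/2 × 1 = 649.25
  [8→14]: (635.8+440.2)/2 × 6 = 3228.0
  Sum = 7237.7 ng/mL·h
Extrapolated tail: C_last / k_e = 440.2 / 0.072 = 6113.889
AUC_0→∞ = 7237.7 + 6113.889 = 13351.589 ng/mL·h

AUC = 13352 ng/mL·h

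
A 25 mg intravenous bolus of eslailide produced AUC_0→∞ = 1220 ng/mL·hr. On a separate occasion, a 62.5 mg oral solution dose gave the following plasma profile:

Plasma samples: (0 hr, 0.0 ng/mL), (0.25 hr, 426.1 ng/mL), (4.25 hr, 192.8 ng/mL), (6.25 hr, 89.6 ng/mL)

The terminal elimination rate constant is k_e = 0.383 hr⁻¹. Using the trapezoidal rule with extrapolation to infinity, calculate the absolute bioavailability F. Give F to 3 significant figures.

F = 0.593

Trapezoidal AUC_0→6.25 (oral solution):
  [0→0.25]: (0.0+426.1)/2 × 0.25 = 53.2625
  [0.25→4.25]: (426.1+192.8)/2 × 4 = 1237.8
  [4.25→6.25]: (192.8+89.6)/2 × 2 = 282.4
  Sum = 1573.4625 ng/mL·hr
Tail: C_last/k_e = 89.6/0.383 = 233.943
AUC_0→∞ (oral solution) = 1573.4625 + 233.943 = 1807.4055 ng/mL·hr
F = (AUC_ev/D_ev)/(AUC_iv/D_iv) = (1807.4055/62.5)/(1220/25) = 28.918488/48.8 = 0.5926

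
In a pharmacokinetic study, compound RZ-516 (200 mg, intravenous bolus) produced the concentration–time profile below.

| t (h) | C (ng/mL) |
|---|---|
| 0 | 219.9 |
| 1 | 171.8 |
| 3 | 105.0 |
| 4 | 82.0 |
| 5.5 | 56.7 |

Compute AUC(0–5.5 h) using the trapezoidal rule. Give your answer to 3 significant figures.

AUC = 670 ng/mL·h

Trapezoidal AUC_0→5.5:
  [0→1]: (219.9+171.8)/2 × 1 = 195.85
  [1→3]: (171.8+105.0)/2 × 2 = 276.8
  [3→4]: (105.0+82.0)/2 × 1 = 93.5
  [4→5.5]: (82.0+56.7)/2 × 1.5 = 104.025
  Sum = 670.175 ng/mL·h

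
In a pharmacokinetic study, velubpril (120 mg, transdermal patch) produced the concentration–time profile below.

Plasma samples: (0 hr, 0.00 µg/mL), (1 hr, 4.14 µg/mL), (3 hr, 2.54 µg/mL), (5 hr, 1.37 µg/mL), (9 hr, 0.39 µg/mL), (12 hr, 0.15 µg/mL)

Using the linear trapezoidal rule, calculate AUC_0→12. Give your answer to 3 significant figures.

AUC = 17.0 µg/mL·hr

Trapezoidal AUC_0→12:
  [0→1]: (0.00+4.14)/2 × 1 = 2.07
  [1→3]: (4.14+2.54)/2 × 2 = 6.68
  [3→5]: (2.54+1.37)/2 × 2 = 3.91
  [5→9]: (1.37+0.39)/2 × 4 = 3.52
  [9→12]: (0.39+0.15)/2 × 3 = 0.81
  Sum = 16.99 µg/mL·hr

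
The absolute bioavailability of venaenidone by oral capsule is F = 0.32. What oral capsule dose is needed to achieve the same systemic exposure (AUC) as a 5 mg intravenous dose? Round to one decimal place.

D_oral = 15.6 mg

For equal systemic exposure: F × D_ev = D_iv
D_ev = D_iv / F = 5 / 0.32 = 15.625 mg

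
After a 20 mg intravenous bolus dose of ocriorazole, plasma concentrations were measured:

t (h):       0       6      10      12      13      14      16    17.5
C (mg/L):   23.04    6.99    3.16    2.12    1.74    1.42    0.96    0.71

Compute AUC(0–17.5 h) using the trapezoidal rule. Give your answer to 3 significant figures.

Trapezoidal AUC_0→17.5:
  [0→6]: (23.04+6.99)/2 × 6 = 90.09
  [6→10]: (6.99+3.16)/2 × 4 = 20.3
  [10→12]: (3.16+2.12)/2 × 2 = 5.28
  [12→13]: (2.12+1.74)/2 × 1 = 1.93
  [13→14]: (1.74+1.42)/2 × 1 = 1.58
  [14→16]: (1.42+0.96)/2 × 2 = 2.38
  [16→17.5]: (0.96+0.71)/2 × 1.5 = 1.2525
  Sum = 122.8125 mg/L·h

AUC = 123 mg/L·h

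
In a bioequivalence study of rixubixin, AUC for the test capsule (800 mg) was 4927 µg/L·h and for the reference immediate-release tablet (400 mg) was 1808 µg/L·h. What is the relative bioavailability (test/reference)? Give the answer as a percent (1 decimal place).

F_rel = (AUC_test/D_test) / (AUC_ref/D_ref)
      = (4927/800) / (1808/400)
      = 6.15875 / 4.52 = 1.3626 = 136.26%

F_rel = 136.3%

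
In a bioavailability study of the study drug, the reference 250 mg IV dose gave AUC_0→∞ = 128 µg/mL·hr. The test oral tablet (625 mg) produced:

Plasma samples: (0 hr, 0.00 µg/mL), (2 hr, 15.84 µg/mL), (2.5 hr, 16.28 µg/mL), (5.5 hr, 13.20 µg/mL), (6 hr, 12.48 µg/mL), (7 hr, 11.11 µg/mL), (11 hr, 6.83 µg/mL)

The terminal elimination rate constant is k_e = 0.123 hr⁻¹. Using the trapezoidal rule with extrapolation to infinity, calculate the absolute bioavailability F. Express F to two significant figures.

Trapezoidal AUC_0→11 (oral tablet):
  [0→2]: (0.00+15.84)/2 × 2 = 15.84
  [2→2.5]: (15.84+16.28)/2 × 0.5 = 8.03
  [2.5→5.5]: (16.28+13.20)/2 × 3 = 44.22
  [5.5→6]: (13.20+12.48)/2 × 0.5 = 6.42
  [6→7]: (12.48+11.11)/2 × 1 = 11.795
  [7→11]: (11.11+6.83)/2 × 4 = 35.88
  Sum = 122.185 µg/mL·hr
Tail: C_last/k_e = 6.83/0.123 = 55.528
AUC_0→∞ (oral tablet) = 122.185 + 55.528 = 177.713 µg/mL·hr
F = (AUC_ev/D_ev)/(AUC_iv/D_iv) = (177.713/625)/(128/250) = 0.2843408/0.512 = 0.5554

F = 0.56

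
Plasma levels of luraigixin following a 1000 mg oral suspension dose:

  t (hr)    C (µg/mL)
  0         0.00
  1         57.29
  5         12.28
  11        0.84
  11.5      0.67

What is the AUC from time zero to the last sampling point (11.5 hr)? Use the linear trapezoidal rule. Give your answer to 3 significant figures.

AUC = 208 µg/mL·hr

Trapezoidal AUC_0→11.5:
  [0→1]: (0.00+57.29)/2 × 1 = 28.645
  [1→5]: (57.29+12.28)/2 × 4 = 139.14
  [5→11]: (12.28+0.84)/2 × 6 = 39.36
  [11→11.5]: (0.84+0.67)/2 × 0.5 = 0.3775
  Sum = 207.5225 µg/mL·hr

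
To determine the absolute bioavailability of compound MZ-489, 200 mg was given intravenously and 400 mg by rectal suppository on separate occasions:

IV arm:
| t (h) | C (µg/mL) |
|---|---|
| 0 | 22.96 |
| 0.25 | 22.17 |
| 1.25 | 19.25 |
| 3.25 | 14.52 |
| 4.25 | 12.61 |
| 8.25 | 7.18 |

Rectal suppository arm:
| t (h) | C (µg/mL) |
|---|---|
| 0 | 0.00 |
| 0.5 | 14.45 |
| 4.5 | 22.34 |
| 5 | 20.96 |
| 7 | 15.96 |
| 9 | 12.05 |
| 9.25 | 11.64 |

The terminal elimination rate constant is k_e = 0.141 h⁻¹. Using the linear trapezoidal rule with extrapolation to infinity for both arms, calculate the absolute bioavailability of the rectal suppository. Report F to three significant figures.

F = 0.726

Trapezoidal AUC_0→8.25 (IV):
  [0→0.25]: (22.96+22.17)/2 × 0.25 = 5.64125
  [0.25→1.25]: (22.17+19.25)/2 × 1 = 20.71
  [1.25→3.25]: (19.25+14.52)/2 × 2 = 33.77
  [3.25→4.25]: (14.52+12.61)/2 × 1 = 13.565
  [4.25→8.25]: (12.61+7.18)/2 × 4 = 39.58
  Sum = 113.26625 µg/mL·h
IV tail: 7.18/0.141 = 50.922; AUC_iv,0→∞ = 113.26625 + 50.922 = 164.18825 µg/mL·h
Trapezoidal AUC_0→9.25 (rectal suppository):
  [0→0.5]: (0.00+14.45)/2 × 0.5 = 3.6125
  [0.5→4.5]: (14.45+22.34)/2 × 4 = 73.58
  [4.5→5]: (22.34+20.96)/2 × 0.5 = 10.825
  [5→7]: (20.96+15.96)/2 × 2 = 36.92
  [7→9]: (15.96+12.05)/2 × 2 = 28.01
  [9→9.25]: (12.05+11.64)/2 × 0.25 = 2.96125
  Sum = 155.90875 µg/mL·h
rectal suppository tail: 11.64/0.141 = 82.553; AUC_ev,0→∞ = 155.90875 + 82.553 = 238.46175 µg/mL·h
F = (AUC_ev/D_ev)/(AUC_iv/D_iv) = (238.46175/400)/(164.18825/200) = 0.596154/0.82094125 = 0.7262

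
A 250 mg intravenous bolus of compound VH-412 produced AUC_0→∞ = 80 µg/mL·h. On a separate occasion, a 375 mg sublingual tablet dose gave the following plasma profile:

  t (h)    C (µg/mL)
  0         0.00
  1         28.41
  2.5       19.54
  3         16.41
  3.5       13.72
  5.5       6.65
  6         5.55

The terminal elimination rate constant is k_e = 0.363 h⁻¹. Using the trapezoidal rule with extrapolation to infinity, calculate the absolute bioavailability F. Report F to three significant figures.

Trapezoidal AUC_0→6 (sublingual tablet):
  [0→1]: (0.00+28.41)/2 × 1 = 14.205
  [1→2.5]: (28.41+19.54)/2 × 1.5 = 35.9625
  [2.5→3]: (19.54+16.41)/2 × 0.5 = 8.9875
  [3→3.5]: (16.41+13.72)/2 × 0.5 = 7.5325
  [3.5→5.5]: (13.72+6.65)/2 × 2 = 20.37
  [5.5→6]: (6.65+5.55)/2 × 0.5 = 3.05
  Sum = 90.1075 µg/mL·h
Tail: C_last/k_e = 5.55/0.363 = 15.289
AUC_0→∞ (sublingual tablet) = 90.1075 + 15.289 = 105.3965 µg/mL·h
F = (AUC_ev/D_ev)/(AUC_iv/D_iv) = (105.3965/375)/(80/250) = 0.281057/0.32 = 0.8783

F = 0.878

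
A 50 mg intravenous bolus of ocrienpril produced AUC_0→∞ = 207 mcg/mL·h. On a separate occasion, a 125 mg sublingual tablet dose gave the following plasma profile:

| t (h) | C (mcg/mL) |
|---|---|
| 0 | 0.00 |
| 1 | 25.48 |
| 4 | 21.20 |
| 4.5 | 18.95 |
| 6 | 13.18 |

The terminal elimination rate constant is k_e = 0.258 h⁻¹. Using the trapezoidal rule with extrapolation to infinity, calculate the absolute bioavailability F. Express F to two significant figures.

Trapezoidal AUC_0→6 (sublingual tablet):
  [0→1]: (0.00+25.48)/2 × 1 = 12.74
  [1→4]: (25.48+21.20)/2 × 3 = 70.02
  [4→4.5]: (21.20+18.95)/2 × 0.5 = 10.0375
  [4.5→6]: (18.95+13.18)/2 × 1.5 = 24.0975
  Sum = 116.895 mcg/mL·h
Tail: C_last/k_e = 13.18/0.258 = 51.085
AUC_0→∞ (sublingual tablet) = 116.895 + 51.085 = 167.98 mcg/mL·h
F = (AUC_ev/D_ev)/(AUC_iv/D_iv) = (167.98/125)/(207/50) = 1.34384/4.14 = 0.3246

F = 0.32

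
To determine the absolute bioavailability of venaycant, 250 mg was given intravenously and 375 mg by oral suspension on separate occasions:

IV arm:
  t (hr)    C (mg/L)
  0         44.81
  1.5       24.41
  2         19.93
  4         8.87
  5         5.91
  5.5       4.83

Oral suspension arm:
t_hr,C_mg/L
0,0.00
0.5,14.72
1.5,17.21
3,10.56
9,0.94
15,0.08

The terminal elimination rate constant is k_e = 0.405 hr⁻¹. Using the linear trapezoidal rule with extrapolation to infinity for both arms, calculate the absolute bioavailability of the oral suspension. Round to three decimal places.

F = 0.458

Trapezoidal AUC_0→5.5 (IV):
  [0→1.5]: (44.81+24.41)/2 × 1.5 = 51.915
  [1.5→2]: (24.41+19.93)/2 × 0.5 = 11.085
  [2→4]: (19.93+8.87)/2 × 2 = 28.8
  [4→5]: (8.87+5.91)/2 × 1 = 7.39
  [5→5.5]: (5.91+4.83)/2 × 0.5 = 2.685
  Sum = 101.875 mg/L·hr
IV tail: 4.83/0.405 = 11.926; AUC_iv,0→∞ = 101.875 + 11.926 = 113.801 mg/L·hr
Trapezoidal AUC_0→15 (oral suspension):
  [0→0.5]: (0.00+14.72)/2 × 0.5 = 3.68
  [0.5→1.5]: (14.72+17.21)/2 × 1 = 15.965
  [1.5→3]: (17.21+10.56)/2 × 1.5 = 20.8275
  [3→9]: (10.56+0.94)/2 × 6 = 34.5
  [9→15]: (0.94+0.08)/2 × 6 = 3.06
  Sum = 78.0325 mg/L·hr
oral suspension tail: 0.08/0.405 = 0.198; AUC_ev,0→∞ = 78.0325 + 0.198 = 78.2305 mg/L·hr
F = (AUC_ev/D_ev)/(AUC_iv/D_iv) = (78.2305/375)/(113.801/250) = 0.208615/0.455204 = 0.4583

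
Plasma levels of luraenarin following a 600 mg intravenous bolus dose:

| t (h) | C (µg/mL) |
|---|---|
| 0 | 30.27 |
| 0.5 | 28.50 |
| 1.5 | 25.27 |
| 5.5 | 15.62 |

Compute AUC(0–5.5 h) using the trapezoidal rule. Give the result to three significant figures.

AUC = 123 µg/mL·h

Trapezoidal AUC_0→5.5:
  [0→0.5]: (30.27+28.50)/2 × 0.5 = 14.6925
  [0.5→1.5]: (28.50+25.27)/2 × 1 = 26.885
  [1.5→5.5]: (25.27+15.62)/2 × 4 = 81.78
  Sum = 123.3575 µg/mL·h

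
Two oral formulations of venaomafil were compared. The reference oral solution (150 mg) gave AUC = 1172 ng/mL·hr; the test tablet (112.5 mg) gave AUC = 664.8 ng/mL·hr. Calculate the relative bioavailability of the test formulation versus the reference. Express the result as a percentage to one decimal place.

F_rel = 75.6%

F_rel = (AUC_test/D_test) / (AUC_ref/D_ref)
      = (664.8/112.5) / (1172/150)
      = 5.90933 / 7.81333 = 0.7563 = 75.63%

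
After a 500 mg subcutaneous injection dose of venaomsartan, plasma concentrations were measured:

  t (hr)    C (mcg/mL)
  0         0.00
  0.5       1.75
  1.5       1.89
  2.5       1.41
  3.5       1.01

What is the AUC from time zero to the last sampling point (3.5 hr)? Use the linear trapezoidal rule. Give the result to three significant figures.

AUC = 5.12 mcg/mL·hr

Trapezoidal AUC_0→3.5:
  [0→0.5]: (0.00+1.75)/2 × 0.5 = 0.4375
  [0.5→1.5]: (1.75+1.89)/2 × 1 = 1.82
  [1.5→2.5]: (1.89+1.41)/2 × 1 = 1.65
  [2.5→3.5]: (1.41+1.01)/2 × 1 = 1.21
  Sum = 5.1175 mcg/mL·hr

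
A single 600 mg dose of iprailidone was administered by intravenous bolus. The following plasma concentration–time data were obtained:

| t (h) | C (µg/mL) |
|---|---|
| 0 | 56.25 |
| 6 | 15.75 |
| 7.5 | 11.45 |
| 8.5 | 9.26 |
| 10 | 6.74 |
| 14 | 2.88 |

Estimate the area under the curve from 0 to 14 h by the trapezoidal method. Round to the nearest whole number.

Trapezoidal AUC_0→14:
  [0→6]: (56.25+15.75)/2 × 6 = 216.0
  [6→7.5]: (15.75+11.45)/2 × 1.5 = 20.4
  [7.5→8.5]: (11.45+9.26)/2 × 1 = 10.355
  [8.5→10]: (9.26+6.74)/2 × 1.5 = 12.0
  [10→14]: (6.74+2.88)/2 × 4 = 19.24
  Sum = 277.995 µg/mL·h

AUC = 278 µg/mL·h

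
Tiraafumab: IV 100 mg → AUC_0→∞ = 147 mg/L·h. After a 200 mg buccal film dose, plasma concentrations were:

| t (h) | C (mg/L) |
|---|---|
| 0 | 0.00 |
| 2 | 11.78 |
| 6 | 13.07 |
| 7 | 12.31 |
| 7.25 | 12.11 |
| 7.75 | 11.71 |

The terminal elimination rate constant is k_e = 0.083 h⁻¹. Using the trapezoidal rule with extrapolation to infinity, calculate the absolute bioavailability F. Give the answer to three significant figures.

Trapezoidal AUC_0→7.75 (buccal film):
  [0→2]: (0.00+11.78)/2 × 2 = 11.78
  [2→6]: (11.78+13.07)/2 × 4 = 49.7
  [6→7]: (13.07+12.31)/2 × 1 = 12.69
  [7→7.25]: (12.31+12.11)/2 × 0.25 = 3.0525
  [7.25→7.75]: (12.11+11.71)/2 × 0.5 = 5.955
  Sum = 83.1775 mg/L·h
Tail: C_last/k_e = 11.71/0.083 = 141.084
AUC_0→∞ (buccal film) = 83.1775 + 141.084 = 224.2615 mg/L·h
F = (AUC_ev/D_ev)/(AUC_iv/D_iv) = (224.2615/200)/(147/100) = 1.1213075/1.47 = 0.7628

F = 0.763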